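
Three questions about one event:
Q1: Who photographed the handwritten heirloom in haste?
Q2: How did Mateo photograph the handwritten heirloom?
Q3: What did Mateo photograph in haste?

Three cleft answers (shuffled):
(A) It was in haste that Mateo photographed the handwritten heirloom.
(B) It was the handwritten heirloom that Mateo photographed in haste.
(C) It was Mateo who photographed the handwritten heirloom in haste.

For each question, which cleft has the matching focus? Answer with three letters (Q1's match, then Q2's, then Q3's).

CAB

Q1 asks about the subject (agent); cleft (C) focuses "Mateo", which is the subject (agent) — so Q1 → C.
Q2 asks about the manner; cleft (A) focuses "in haste", which is the manner — so Q2 → A.
Q3 asks about the direct object; cleft (B) focuses "the handwritten heirloom", which is the direct object — so Q3 → B.
Mapping: Q1→C, Q2→A, Q3→B.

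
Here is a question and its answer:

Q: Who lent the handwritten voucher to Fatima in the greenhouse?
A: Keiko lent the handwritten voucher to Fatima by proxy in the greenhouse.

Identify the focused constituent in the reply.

The wh-word "who" asks about the subject (agent).
In the answer, "the handwritten voucher", "to Fatima" and "in the greenhouse" are given — repeated from the question.
"by proxy" is also new, but it specifies the manner, which is not what the question asks about — so it is not the focus.
The constituent filling the subject (agent) gap is "Keiko"; that is the focus.

Keiko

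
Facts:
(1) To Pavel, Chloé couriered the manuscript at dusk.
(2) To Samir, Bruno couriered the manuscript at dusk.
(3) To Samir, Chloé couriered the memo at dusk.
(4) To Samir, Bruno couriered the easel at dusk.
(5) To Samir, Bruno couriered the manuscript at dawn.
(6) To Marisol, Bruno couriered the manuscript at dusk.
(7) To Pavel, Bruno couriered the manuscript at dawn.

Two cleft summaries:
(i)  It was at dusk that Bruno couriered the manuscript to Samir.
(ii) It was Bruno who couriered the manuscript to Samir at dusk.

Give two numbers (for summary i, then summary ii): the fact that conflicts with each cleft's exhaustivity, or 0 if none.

5, 0

Summary (i) focuses "at dusk" (the setting); background agent = Bruno, thing = the manuscript, recipient = Samir. Fact (5) matches that background with setting = at dawn — refutes (i).
Summary (ii) focuses "Bruno" (the agent); background thing = the manuscript, recipient = Samir, setting = at dusk. No fact matches that background with a different agent, so 0.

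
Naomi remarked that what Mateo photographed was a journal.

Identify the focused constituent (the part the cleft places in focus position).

a journal

In a pseudo-cleft "What ... was X", the post-copular constituent X is the focus.
Here the focus is "a journal". The backgrounded (presupposed) material includes "Mateo".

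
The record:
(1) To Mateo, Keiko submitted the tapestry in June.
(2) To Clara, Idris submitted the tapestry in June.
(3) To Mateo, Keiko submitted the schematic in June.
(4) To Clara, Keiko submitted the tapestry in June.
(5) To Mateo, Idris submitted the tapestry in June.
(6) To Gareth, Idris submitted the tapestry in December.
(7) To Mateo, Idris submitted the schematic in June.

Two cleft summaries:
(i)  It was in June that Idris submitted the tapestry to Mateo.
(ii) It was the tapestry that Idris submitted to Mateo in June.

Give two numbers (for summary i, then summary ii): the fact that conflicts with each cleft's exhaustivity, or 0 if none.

(i): focus "in June". No fact shares same agent, thing, recipient (Idris / the tapestry / Mateo) with a different setting. 0.
(ii): focus "the tapestry". Looking for same agent, recipient, setting (Idris / Mateo / in June) with some other thing — fact (7) has the schematic there. Refuted.

0, 7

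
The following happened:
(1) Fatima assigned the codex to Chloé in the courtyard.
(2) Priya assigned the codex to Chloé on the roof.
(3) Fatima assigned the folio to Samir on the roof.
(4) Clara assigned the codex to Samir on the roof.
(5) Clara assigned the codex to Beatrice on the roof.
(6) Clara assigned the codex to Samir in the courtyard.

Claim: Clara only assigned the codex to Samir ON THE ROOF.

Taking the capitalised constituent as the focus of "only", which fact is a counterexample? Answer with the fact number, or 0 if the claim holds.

The capitals mark "on the roof" as focus. So "only" rules out other settings, with the rest (Clara as agent and the codex as thing and Samir as recipient) as background.
Fact (6) shares the background but differs in setting (in the courtyard) — a counterexample.

6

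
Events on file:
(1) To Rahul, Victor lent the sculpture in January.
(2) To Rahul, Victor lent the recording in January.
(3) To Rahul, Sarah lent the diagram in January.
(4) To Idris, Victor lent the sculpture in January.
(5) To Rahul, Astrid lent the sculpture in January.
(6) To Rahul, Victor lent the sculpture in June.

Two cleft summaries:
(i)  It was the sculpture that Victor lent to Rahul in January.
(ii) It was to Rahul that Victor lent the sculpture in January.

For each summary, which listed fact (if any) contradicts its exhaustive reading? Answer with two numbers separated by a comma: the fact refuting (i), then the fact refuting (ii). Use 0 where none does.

2, 4

(i): focus "the sculpture". Looking for same agent, recipient, setting (Victor / Rahul / in January) with some other thing — fact (2) has the recording there. Refuted.
(ii): focus "Rahul". Looking for same agent, thing, setting (Victor / the sculpture / in January) with some other recipient — fact (4) has Idris there. Refuted.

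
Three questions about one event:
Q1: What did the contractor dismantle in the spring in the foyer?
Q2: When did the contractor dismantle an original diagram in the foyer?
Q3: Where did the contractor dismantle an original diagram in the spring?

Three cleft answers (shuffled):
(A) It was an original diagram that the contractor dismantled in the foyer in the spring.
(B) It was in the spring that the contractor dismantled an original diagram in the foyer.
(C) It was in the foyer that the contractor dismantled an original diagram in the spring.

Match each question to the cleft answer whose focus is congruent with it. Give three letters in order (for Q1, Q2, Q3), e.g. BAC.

ABC

Q1 asks about the direct object; cleft (A) focuses "an original diagram", which is the direct object — so Q1 → A.
Q2 asks about the time; cleft (B) focuses "in the spring", which is the time — so Q2 → B.
Q3 asks about the location; cleft (C) focuses "in the foyer", which is the location — so Q3 → C.
Mapping: Q1→A, Q2→B, Q3→C.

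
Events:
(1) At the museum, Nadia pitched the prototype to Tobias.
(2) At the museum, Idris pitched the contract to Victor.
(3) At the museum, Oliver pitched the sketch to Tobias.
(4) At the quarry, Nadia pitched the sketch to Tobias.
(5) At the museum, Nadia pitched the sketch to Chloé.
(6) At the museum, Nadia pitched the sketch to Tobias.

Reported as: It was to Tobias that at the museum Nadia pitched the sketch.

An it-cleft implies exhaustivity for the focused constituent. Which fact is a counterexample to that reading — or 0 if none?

The cleft puts "Tobias" in focus and presupposes the open proposition with same agent, thing, setting (Nadia / the sketch / at the museum).
The exhaustive reading says no other recipient fits that background.
Fact (5) shares the background but with recipient = Chloé; exhaustivity is violated.

5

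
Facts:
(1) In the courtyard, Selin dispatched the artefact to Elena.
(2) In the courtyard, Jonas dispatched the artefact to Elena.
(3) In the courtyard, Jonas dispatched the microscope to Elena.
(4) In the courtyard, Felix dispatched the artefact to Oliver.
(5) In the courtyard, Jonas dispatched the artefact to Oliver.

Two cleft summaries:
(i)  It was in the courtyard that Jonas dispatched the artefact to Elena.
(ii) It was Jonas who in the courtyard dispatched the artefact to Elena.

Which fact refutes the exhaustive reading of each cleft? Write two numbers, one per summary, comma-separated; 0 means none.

0, 1

Summary (i) focuses "in the courtyard" (the setting); background same agent, thing, recipient (Jonas / the artefact / Elena). No fact matches that background with a different setting, so 0.
Summary (ii) focuses "Jonas" (the agent); background same thing, recipient, setting (the artefact / Elena / in the courtyard). Fact (1) matches that background with agent = Selin — refutes (ii).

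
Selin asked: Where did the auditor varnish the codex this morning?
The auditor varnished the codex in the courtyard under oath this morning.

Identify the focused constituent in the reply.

The wh-word "where" asks about the location.
In the answer, "the auditor", "the codex" and "this morning" are given — repeated from the question.
"under oath" is also new, but it specifies the manner, which is not what the question asks about — so it is not the focus.
The constituent filling the location gap is "in the courtyard"; that is the focus.

in the courtyard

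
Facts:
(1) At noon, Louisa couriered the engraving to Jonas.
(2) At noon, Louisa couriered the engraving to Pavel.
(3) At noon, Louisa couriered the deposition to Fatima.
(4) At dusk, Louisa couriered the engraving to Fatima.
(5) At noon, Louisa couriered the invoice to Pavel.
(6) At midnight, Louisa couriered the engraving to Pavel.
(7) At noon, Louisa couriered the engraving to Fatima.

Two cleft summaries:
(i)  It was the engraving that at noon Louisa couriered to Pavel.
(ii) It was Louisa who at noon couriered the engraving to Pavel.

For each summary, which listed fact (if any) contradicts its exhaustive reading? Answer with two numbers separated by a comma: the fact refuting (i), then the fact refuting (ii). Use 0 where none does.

5, 0

Summary (i) focuses "the engraving" (the thing); background agent = Louisa, recipient = Pavel, setting = at noon. Fact (5) matches that background with thing = the invoice — refutes (i).
Summary (ii) focuses "Louisa" (the agent); background thing = the engraving, recipient = Pavel, setting = at noon. No fact matches that background with a different agent, so 0.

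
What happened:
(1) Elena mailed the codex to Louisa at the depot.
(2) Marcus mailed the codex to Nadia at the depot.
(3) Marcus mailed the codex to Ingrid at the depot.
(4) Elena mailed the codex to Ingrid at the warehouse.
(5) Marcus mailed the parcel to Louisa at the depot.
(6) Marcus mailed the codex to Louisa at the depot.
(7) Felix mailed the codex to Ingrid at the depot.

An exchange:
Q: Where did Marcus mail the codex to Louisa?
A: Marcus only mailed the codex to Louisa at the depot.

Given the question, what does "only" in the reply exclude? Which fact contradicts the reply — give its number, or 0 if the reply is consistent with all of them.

0

The question "Where did ...?" targets the setting, so in the reply the focus falls on "at the depot".
So "only" ranges over settings; the rest (Marcus as agent and the codex as thing and Louisa as recipient) is presupposed.
No fact keeps Marcus as agent and the codex as thing and Louisa as recipient while changing the setting; every other fact differs on something backgrounded. The reply stands.
(Fact (2) would refute a reading with focus on the recipient — but that is not what the question asks.)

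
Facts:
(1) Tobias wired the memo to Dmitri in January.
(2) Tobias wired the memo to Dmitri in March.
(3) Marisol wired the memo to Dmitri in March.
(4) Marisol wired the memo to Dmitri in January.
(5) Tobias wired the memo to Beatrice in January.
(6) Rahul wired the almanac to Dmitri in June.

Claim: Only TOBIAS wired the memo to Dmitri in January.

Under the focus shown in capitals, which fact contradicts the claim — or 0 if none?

The capitals mark "Tobias" as focus. So "only" rules out other agents, with the rest (same thing, recipient, setting (the memo / Dmitri / in January)) as background.
Fact (4) shares the background but differs in agent (Marisol) — a counterexample.

4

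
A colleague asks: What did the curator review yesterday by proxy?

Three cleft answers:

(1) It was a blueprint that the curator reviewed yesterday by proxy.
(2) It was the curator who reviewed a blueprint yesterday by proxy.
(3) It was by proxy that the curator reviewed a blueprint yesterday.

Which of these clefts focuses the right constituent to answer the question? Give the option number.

1

The question word "what" targets the direct object.
Option (1) clefts "a blueprint" — that matches what the question asks about.
Option (2) clefts "the curator" — the subject (agent), not what was asked.
Option (3) clefts "by proxy" — the manner, not what was asked.
So the congruent reply is (1).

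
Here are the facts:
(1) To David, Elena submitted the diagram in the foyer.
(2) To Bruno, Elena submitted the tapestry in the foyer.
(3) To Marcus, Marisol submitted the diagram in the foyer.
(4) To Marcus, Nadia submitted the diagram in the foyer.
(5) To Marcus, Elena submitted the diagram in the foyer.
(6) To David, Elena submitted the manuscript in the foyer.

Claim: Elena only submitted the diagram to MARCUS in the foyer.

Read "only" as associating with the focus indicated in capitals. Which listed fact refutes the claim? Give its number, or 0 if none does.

The capitals mark "Marcus" as focus. So "only" rules out other recipients, with the rest (Elena as agent and the diagram as thing and in the foyer as setting) as background.
Fact (1) matches on Elena as agent and the diagram as thing and in the foyer as setting, but has recipient = David instead. That refutes the claim.

1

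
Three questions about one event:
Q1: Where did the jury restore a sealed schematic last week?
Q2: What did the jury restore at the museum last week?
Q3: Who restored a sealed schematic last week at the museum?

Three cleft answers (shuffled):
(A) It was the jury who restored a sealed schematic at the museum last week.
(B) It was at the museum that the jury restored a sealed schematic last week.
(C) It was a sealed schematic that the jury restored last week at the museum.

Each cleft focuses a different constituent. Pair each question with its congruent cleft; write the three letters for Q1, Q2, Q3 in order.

Q1 asks about the location; cleft (B) focuses "at the museum", which is the location — so Q1 → B.
Q2 asks about the direct object; cleft (C) focuses "a sealed schematic", which is the direct object — so Q2 → C.
Q3 asks about the subject (agent); cleft (A) focuses "the jury", which is the subject (agent) — so Q3 → A.
Mapping: Q1→B, Q2→C, Q3→A.

BCA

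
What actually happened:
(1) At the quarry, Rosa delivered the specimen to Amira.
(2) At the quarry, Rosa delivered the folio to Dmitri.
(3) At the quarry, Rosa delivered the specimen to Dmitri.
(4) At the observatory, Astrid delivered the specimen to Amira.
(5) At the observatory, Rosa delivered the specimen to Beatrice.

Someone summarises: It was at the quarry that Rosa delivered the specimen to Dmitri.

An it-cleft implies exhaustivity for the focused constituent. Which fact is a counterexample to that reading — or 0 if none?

0

The cleft puts "at the quarry" in focus and presupposes the open proposition with Rosa as agent and the specimen as thing and Dmitri as recipient.
The exhaustive reading says no other setting fits that background.
No listed fact matches the background with a different setting. Exhaustivity holds.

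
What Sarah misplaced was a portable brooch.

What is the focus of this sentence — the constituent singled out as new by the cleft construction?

In a pseudo-cleft "What ... was X", the post-copular constituent X is the focus.
Here the focus is "a portable brooch". The backgrounded (presupposed) material includes "Sarah".

a portable brooch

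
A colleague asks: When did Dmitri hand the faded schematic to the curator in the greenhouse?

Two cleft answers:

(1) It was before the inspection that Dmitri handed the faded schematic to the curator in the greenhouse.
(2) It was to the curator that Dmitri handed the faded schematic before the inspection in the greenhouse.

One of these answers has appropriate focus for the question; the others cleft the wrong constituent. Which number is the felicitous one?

The question word "when" targets the time.
Option (1) clefts "before the inspection" — that matches what the question asks about.
Option (2) clefts "to the curator" — the recipient, not what was asked.
So the congruent reply is (1).

1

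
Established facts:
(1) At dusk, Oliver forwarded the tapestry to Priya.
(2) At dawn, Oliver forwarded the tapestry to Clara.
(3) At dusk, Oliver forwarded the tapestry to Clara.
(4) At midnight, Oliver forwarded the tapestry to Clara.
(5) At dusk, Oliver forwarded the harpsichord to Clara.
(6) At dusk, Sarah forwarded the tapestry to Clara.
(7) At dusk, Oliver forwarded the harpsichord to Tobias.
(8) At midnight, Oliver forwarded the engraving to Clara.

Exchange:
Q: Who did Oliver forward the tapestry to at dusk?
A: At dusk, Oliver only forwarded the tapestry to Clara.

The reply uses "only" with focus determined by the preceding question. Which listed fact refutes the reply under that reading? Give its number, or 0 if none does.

The question "Who did ... to ...?" targets the recipient, so in the reply the focus falls on "Clara".
So "only" ranges over recipients; the rest (same agent, thing, setting (Oliver / the tapestry / at dusk)) is presupposed.
Fact (1) shares the background with a different recipient (Priya) — counterexample.
(Fact (2) would refute a reading with focus on the setting — but that is not what the question asks.)

1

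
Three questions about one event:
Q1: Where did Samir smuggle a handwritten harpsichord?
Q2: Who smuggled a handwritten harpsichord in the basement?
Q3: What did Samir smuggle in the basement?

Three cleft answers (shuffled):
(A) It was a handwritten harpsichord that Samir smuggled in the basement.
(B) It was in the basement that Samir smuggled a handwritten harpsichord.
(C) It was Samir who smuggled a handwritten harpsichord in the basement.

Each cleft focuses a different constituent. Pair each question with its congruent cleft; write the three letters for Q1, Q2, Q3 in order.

Q1 asks about the location; cleft (B) focuses "in the basement", which is the location — so Q1 → B.
Q2 asks about the subject (agent); cleft (C) focuses "Samir", which is the subject (agent) — so Q2 → C.
Q3 asks about the direct object; cleft (A) focuses "a handwritten harpsichord", which is the direct object — so Q3 → A.
Mapping: Q1→B, Q2→C, Q3→A.

BCA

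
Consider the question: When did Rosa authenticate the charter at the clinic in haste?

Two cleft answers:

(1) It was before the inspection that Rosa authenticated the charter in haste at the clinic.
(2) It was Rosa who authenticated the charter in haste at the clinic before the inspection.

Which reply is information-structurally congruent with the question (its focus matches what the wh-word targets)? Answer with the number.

The question word "when" targets the time.
Option (1) clefts "before the inspection" — that matches what the question asks about.
Option (2) clefts "Rosa" — the subject (agent), not what was asked.
So the congruent reply is (1).

1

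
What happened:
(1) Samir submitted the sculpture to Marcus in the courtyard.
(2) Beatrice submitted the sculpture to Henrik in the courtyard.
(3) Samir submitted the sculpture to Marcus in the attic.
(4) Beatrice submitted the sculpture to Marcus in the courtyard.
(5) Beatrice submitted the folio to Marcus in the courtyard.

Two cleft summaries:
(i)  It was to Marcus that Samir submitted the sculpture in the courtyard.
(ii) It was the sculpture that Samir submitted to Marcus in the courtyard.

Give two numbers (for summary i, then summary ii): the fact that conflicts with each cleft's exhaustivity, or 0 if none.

Summary (i) focuses "Marcus" (the recipient); background Samir as agent and the sculpture as thing and in the courtyard as setting. No fact matches that background with a different recipient, so 0.
Summary (ii) focuses "the sculpture" (the thing); background Samir as agent and Marcus as recipient and in the courtyard as setting. No fact matches that background with a different thing, so 0.

0, 0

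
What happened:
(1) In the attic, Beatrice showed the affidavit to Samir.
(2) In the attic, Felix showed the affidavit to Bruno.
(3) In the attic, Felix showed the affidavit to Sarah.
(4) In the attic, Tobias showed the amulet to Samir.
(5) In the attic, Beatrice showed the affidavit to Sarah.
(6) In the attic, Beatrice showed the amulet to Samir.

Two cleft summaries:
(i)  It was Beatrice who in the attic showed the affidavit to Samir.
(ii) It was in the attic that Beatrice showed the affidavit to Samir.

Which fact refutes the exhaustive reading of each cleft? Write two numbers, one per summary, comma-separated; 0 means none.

0, 0

Summary (i) focuses "Beatrice" (the agent); background thing = the affidavit, recipient = Samir, setting = in the attic. No fact matches that background with a different agent, so 0.
Summary (ii) focuses "in the attic" (the setting); background agent = Beatrice, thing = the affidavit, recipient = Samir. No fact matches that background with a different setting, so 0.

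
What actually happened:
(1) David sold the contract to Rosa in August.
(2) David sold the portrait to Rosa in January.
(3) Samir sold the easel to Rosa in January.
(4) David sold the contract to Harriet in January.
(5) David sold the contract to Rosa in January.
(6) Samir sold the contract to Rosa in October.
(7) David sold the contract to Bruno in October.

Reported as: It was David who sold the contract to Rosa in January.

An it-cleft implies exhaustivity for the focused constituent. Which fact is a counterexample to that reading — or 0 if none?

The cleft puts "David" in focus and presupposes the open proposition with same thing, recipient, setting (the contract / Rosa / in January).
Exhaustivity: David is the only agent satisfying that background.
Every other fact differs from the presupposition on some backgrounded slot, so none challenges the exhaustivity.

0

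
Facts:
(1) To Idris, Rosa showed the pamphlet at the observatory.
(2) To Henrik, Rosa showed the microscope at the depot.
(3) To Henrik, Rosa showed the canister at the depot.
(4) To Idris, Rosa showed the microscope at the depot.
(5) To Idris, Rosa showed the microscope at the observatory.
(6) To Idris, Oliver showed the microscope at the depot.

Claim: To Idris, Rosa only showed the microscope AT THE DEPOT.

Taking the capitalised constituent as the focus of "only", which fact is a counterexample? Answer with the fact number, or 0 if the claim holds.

5

Focus (in capitals) is "at the depot" — the setting. "Only" excludes alternative settings while holding fixed agent = Rosa, thing = the microscope, recipient = Idris.
Fact (5) shares the background but differs in setting (at the observatory) — a counterexample.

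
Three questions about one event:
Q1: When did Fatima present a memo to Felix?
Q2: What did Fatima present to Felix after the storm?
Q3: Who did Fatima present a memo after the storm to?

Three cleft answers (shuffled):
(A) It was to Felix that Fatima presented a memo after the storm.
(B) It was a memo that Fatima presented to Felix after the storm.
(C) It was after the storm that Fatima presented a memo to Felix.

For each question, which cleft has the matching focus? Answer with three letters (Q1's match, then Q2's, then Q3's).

CBA

Q1 asks about the time; cleft (C) focuses "after the storm", which is the time — so Q1 → C.
Q2 asks about the direct object; cleft (B) focuses "a memo", which is the direct object — so Q2 → B.
Q3 asks about the recipient; cleft (A) focuses "to Felix", which is the recipient — so Q3 → A.
Mapping: Q1→C, Q2→B, Q3→A.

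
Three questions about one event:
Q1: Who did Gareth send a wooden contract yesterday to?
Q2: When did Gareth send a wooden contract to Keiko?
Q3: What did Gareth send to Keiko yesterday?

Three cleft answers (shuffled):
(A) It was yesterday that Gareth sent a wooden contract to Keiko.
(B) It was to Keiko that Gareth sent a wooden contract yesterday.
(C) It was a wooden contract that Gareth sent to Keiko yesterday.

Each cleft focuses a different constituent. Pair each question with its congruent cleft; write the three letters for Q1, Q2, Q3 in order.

Q1 asks about the recipient; cleft (B) focuses "to Keiko", which is the recipient — so Q1 → B.
Q2 asks about the time; cleft (A) focuses "yesterday", which is the time — so Q2 → A.
Q3 asks about the direct object; cleft (C) focuses "a wooden contract", which is the direct object — so Q3 → C.
Mapping: Q1→B, Q2→A, Q3→C.

BAC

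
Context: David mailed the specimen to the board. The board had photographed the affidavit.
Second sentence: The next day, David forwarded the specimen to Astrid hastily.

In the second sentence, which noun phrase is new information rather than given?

"David" and "the specimen" in the second sentence are given — already mentioned in the context.
"Astrid" has no antecedent in the context; it is discourse-new.

Astrid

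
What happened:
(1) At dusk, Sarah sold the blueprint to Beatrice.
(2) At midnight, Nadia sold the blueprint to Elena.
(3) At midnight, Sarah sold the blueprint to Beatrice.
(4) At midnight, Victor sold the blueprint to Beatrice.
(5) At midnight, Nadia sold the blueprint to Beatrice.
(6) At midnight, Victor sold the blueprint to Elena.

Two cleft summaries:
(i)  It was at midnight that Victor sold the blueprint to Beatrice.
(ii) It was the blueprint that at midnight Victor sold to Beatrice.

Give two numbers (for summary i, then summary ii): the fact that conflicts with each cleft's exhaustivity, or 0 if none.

0, 0

(i): focus "at midnight". No fact shares same agent, thing, recipient (Victor / the blueprint / Beatrice) with a different setting. 0.
(ii): focus "the blueprint". No fact shares same agent, recipient, setting (Victor / Beatrice / at midnight) with a different thing. 0.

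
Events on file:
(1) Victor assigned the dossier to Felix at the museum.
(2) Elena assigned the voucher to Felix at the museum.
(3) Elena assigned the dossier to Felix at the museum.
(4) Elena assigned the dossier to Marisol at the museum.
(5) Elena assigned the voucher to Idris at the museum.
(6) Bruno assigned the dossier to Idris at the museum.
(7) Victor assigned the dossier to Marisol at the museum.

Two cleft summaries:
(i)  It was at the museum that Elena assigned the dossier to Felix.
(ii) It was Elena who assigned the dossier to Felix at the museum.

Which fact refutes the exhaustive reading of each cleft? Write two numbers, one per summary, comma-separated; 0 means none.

0, 1

Summary (i) focuses "at the museum" (the setting); background Elena as agent and the dossier as thing and Felix as recipient. No fact matches that background with a different setting, so 0.
Summary (ii) focuses "Elena" (the agent); background the dossier as thing and Felix as recipient and at the museum as setting. Fact (1) matches that background with agent = Victor — refutes (ii).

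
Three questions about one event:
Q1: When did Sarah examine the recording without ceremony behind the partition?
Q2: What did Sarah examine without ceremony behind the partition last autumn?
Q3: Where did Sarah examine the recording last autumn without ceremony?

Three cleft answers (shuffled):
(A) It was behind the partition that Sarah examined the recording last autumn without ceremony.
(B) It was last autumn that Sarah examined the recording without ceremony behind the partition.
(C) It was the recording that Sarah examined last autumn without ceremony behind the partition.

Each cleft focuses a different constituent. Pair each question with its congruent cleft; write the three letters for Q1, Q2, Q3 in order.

Q1 asks about the time; cleft (B) focuses "last autumn", which is the time — so Q1 → B.
Q2 asks about the direct object; cleft (C) focuses "the recording", which is the direct object — so Q2 → C.
Q3 asks about the location; cleft (A) focuses "behind the partition", which is the location — so Q3 → A.
Mapping: Q1→B, Q2→C, Q3→A.

BCA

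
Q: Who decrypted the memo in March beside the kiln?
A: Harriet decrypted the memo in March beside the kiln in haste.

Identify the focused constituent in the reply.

Harriet

The wh-word "who" asks about the subject (agent).
In the answer, "the memo", "in March" and "beside the kiln" are given — repeated from the question.
"in haste" is also new, but it specifies the manner, which is not what the question asks about — so it is not the focus.
The constituent filling the subject (agent) gap is "Harriet"; that is the focus.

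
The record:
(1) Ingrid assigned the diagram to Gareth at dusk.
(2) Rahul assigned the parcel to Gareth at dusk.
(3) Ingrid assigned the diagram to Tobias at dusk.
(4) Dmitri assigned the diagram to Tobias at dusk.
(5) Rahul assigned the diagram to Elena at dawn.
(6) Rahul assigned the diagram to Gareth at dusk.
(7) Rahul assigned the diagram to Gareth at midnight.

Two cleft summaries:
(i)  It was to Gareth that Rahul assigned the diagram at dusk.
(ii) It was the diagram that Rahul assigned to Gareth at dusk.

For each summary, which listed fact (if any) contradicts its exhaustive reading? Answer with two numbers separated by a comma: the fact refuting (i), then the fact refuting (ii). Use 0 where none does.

Summary (i) focuses "Gareth" (the recipient); background agent = Rahul, thing = the diagram, setting = at dusk. No fact matches that background with a different recipient, so 0.
Summary (ii) focuses "the diagram" (the thing); background agent = Rahul, recipient = Gareth, setting = at dusk. Fact (2) matches that background with thing = the parcel — refutes (ii).

0, 2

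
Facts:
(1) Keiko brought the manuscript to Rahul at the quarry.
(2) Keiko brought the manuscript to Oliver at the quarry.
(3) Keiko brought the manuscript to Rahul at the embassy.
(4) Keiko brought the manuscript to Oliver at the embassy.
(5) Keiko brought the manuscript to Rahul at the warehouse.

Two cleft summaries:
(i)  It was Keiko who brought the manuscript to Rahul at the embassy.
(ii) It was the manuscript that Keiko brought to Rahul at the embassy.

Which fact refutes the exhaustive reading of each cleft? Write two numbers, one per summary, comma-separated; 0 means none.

0, 0

(i): focus "Keiko". No fact shares thing = the manuscript, recipient = Rahul, setting = at the embassy with a different agent. 0.
(ii): focus "the manuscript". No fact shares agent = Keiko, recipient = Rahul, setting = at the embassy with a different thing. 0.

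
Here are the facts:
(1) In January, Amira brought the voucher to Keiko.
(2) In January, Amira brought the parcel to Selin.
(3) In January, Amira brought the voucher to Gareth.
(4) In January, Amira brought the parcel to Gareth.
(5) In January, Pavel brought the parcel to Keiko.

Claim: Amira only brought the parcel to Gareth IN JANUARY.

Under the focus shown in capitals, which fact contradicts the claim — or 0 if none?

0

The capitals mark "in January" as focus. So "only" rules out other settings, with the rest (agent = Amira, thing = the parcel, recipient = Gareth) as background.
Every other fact changes something in the background, not just the setting. Nothing refutes the claim.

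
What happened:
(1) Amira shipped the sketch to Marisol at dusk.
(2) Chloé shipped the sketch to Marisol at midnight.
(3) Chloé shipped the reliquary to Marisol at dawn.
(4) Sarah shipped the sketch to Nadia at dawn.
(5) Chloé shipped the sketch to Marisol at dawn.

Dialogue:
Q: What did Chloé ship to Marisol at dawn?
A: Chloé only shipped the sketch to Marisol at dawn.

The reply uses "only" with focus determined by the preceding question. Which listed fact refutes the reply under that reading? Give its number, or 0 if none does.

The question "What did ...?" targets the thing, so in the reply the focus falls on "the sketch".
"Only" then excludes alternative things while the background — agent = Chloé, recipient = Marisol, setting = at dawn — is held fixed.
Fact (3) keeps agent = Chloé, recipient = Marisol, setting = at dawn but has thing = the reliquary; that refutes the reply.
(Fact (2) would refute a reading with focus on the setting — but that is not what the question asks.)

3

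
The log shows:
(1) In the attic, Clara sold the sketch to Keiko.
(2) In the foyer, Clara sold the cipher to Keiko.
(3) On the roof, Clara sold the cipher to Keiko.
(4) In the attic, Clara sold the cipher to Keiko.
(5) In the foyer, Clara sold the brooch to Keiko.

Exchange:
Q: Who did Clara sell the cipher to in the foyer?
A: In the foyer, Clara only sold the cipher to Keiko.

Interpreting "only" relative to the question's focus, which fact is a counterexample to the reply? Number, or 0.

The question "Who did ... to ...?" targets the recipient, so in the reply the focus falls on "Keiko".
"Only" then excludes alternative recipients while the background — Clara as agent and the cipher as thing and in the foyer as setting — is held fixed.
No fact keeps Clara as agent and the cipher as thing and in the foyer as setting while changing the recipient; every other fact differs on something backgrounded. The reply stands.
(Fact (5) would refute a reading with focus on the thing — but that is not what the question asks.)

0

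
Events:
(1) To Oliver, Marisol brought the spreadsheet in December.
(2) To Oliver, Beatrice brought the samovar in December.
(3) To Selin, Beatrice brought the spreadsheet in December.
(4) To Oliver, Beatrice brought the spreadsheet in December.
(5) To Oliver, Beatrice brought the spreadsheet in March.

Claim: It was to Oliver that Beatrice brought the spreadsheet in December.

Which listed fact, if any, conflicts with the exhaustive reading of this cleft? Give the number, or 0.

Focus of the cleft: "Oliver" (the recipient). Presupposed background: same agent, thing, setting (Beatrice / the spreadsheet / in December).
The exhaustive reading says no other recipient fits that background.
But fact (3) also has same agent, thing, setting (Beatrice / the spreadsheet / in December), with recipient = Selin — so the exhaustive reading fails.

3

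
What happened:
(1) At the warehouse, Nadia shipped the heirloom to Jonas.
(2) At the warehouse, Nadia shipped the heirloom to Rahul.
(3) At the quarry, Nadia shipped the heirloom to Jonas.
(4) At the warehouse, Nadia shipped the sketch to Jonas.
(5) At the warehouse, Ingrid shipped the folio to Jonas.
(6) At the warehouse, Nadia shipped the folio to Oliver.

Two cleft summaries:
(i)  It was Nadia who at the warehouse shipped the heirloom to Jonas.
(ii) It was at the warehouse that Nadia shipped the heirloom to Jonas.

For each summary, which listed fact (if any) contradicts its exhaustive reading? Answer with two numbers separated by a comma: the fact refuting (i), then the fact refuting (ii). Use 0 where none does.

Summary (i) focuses "Nadia" (the agent); background thing = the heirloom, recipient = Jonas, setting = at the warehouse. No fact matches that background with a different agent, so 0.
Summary (ii) focuses "at the warehouse" (the setting); background agent = Nadia, thing = the heirloom, recipient = Jonas. Fact (3) matches that background with setting = at the quarry — refutes (ii).

0, 3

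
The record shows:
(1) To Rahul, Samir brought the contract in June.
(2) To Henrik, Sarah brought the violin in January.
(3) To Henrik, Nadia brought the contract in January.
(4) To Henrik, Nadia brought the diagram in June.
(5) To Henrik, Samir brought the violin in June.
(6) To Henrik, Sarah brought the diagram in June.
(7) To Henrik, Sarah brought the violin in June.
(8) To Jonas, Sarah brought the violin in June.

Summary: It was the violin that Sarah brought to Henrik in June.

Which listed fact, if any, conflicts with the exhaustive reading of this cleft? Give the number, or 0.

The cleft puts "the violin" in focus and presupposes the open proposition with agent = Sarah, recipient = Henrik, setting = in June.
Exhaustivity: the violin is the only thing satisfying that background.
Fact (6) shares the background but with thing = the diagram; exhaustivity is violated.

6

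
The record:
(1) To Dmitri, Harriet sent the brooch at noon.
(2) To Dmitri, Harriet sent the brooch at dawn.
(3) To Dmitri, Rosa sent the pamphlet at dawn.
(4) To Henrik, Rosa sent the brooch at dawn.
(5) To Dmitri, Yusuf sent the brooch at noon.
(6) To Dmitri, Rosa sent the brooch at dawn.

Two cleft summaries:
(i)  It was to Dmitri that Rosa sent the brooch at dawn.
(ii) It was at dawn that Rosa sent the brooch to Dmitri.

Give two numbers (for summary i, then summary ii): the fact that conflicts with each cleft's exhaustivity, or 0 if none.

4, 0

(i): focus "Dmitri". Looking for same agent, thing, setting (Rosa / the brooch / at dawn) with some other recipient — fact (4) has Henrik there. Refuted.
(ii): focus "at dawn". No fact shares same agent, thing, recipient (Rosa / the brooch / Dmitri) with a different setting. 0.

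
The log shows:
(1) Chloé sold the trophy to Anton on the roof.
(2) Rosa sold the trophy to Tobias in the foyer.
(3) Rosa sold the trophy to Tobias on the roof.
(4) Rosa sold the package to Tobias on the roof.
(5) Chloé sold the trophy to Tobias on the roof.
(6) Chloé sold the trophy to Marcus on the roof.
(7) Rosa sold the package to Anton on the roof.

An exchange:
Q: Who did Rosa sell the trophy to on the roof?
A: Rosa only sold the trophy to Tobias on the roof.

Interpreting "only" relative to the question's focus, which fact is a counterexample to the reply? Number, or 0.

0

The question "Who did ... to ...?" targets the recipient, so in the reply the focus falls on "Tobias".
So "only" ranges over recipients; the rest (same agent, thing, setting (Rosa / the trophy / on the roof)) is presupposed.
No fact keeps same agent, thing, setting (Rosa / the trophy / on the roof) while changing the recipient; every other fact differs on something backgrounded. The reply stands.
(Fact (2) would refute a reading with focus on the setting — but that is not what the question asks.)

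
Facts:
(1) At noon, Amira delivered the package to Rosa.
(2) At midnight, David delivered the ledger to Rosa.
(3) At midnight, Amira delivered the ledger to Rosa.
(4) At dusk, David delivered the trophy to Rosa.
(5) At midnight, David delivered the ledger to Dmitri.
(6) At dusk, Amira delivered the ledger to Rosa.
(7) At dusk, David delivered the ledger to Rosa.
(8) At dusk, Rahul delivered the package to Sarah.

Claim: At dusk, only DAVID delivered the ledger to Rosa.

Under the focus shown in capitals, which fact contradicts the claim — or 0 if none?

Focus (in capitals) is "David" — the agent. "Only" excludes alternative agents while holding fixed the ledger as thing and Rosa as recipient and at dusk as setting.
Fact (6) shares the background but differs in agent (Amira) — a counterexample.

6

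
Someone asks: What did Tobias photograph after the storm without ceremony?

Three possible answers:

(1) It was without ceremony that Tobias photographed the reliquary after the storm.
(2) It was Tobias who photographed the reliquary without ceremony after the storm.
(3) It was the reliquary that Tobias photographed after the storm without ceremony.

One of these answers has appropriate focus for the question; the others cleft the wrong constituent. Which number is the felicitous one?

The question word "what" targets the direct object.
Option (1) clefts "without ceremony" — the manner, not what was asked.
Option (2) clefts "Tobias" — the subject (agent), not what was asked.
Option (3) clefts "the reliquary" — that matches what the question asks about.
So the congruent reply is (3).

3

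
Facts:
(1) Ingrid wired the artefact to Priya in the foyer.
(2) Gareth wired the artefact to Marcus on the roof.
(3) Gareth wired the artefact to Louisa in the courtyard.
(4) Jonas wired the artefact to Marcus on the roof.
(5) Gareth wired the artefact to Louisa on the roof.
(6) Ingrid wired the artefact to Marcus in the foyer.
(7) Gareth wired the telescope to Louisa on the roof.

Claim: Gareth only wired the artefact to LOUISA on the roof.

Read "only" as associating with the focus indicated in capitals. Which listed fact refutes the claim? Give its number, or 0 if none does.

2

The capitals mark "Louisa" as focus. So "only" rules out other recipients, with the rest (Gareth as agent and the artefact as thing and on the roof as setting) as background.
Fact (2) shares the background but differs in recipient (Marcus) — a counterexample.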